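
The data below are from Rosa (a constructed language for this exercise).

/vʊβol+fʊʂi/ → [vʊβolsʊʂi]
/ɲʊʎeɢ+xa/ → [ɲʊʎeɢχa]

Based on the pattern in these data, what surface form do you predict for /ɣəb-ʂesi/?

[ɣəbɸesi]

The data show progressive place assimilation: /f/ → [s] after /l/; /x/ → [χ] after /ɢ/. In each pair only place changes, matching the preceding consonant, while manner and voice stay constant.
/ʂ/ is a voiceless retroflex fricative. The preceding trigger /b/ is bilabial, so /ʂ/ must become bilabial as well.
Changing only its place to bilabial gives [ɸ] — the voiceless bilabial fricative.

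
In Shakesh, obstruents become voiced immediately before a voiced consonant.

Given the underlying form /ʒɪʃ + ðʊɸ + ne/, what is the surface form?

[ʒɪʒðʊβne]

The rule targets /ʃ/ (voiceless postalveolar fricative), which sits before the trigger /ð/ (voiced).
Changing only its voicing to voiced gives [ʒ] — the voiced postalveolar fricative.
At the second juncture, /ɸ/ likewise becomes [β] adjacent to /n/.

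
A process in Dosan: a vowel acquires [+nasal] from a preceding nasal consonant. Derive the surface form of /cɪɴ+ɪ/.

The vowel /ɪ/ is adjacent to the preceding nasal /ɴ/, so it acquires [+nasal] and surfaces as [ɪ̃].

[cɪɴɪ̃]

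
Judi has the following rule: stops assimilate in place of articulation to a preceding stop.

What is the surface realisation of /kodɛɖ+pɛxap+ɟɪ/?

[kodɛɖʈɛxapbɪ]

/p/ is a voiceless bilabial stop. The preceding trigger /ɖ/ is retroflex, so /p/ must become retroflex as well.
The voiceless retroflex stop is [ʈ], so /p/ → [ʈ].
The same rule applies at the second boundary: /ɟ/ → [b] next to /p/.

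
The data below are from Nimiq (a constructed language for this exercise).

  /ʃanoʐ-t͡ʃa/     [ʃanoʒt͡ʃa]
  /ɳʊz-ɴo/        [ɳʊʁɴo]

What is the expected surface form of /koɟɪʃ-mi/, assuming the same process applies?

[koɟɪɸmi]

The data show regressive place assimilation: /ʐ/ → [ʒ] before /t͡ʃ/; /z/ → [ʁ] before /ɴ/. In each pair only place changes, matching the following consonant, while manner and voice stay constant.
The rule targets /ʃ/ (voiceless postalveolar fricative), which sits before the trigger /m/ (bilabial).
The voiceless bilabial fricative is [ɸ], so /ʃ/ → [ɸ].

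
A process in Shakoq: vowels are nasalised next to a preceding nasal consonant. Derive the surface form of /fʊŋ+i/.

/i/ sits next to the nasal /ŋ/ and is therefore nasalised to [ĩ].

[fʊŋĩ]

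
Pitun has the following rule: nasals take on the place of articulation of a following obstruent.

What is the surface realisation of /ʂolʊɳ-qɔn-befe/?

The rule targets /ɳ/ (voiced retroflex nasal), which sits before the trigger /q/ (uvular).
The voiced uvular nasal is [ɴ], so /ɳ/ → [ɴ].
At the second juncture, /n/ likewise becomes [m] adjacent to /b/.

[ʂolʊɴqɔmbefe]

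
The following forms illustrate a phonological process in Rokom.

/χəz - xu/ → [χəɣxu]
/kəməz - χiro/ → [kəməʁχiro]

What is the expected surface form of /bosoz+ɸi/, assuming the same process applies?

[bosoβɸi]

The data show regressive place assimilation: /z/ → [ɣ] before /x/; /z/ → [ʁ] before /χ/. In each pair only place changes, matching the following consonant, while manner and voice stay constant.
The rule targets /z/ (voiced alveolar fricative), which sits before the trigger /ɸ/ (bilabial).
The voiced bilabial fricative is [β], so /z/ → [β].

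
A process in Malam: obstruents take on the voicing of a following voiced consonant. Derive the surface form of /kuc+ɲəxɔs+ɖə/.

[kuɟɲəxɔzɖə]

/c/ is a voiceless palatal stop. The following trigger /ɲ/ is voiced, so /c/ must become voiced as well.
The voiced palatal stop is [ɟ], so /c/ → [ɟ].
At the second juncture, /s/ likewise becomes [z] adjacent to /ɖ/.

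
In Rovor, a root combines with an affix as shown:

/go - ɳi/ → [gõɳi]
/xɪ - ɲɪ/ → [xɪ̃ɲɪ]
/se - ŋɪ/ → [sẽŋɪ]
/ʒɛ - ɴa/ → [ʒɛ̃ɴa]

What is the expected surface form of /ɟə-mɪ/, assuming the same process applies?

[ɟə̃mɪ]

The data show regressive nasality assimilation (vowel nasalisation): /o/ → [õ] before /ɳ/; /ɪ/ → [ɪ̃] before /ɲ/; /e/ → [ẽ] before /ŋ/; /ɛ/ → [ɛ̃] before /ɴ/ — a vowel is nasalised by an immediately following nasal consonant.
The vowel /ə/ is adjacent to the following nasal /m/, so it acquires [+nasal] and surfaces as [ə̃].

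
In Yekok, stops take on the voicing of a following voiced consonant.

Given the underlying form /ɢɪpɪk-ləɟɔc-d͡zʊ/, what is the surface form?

The rule targets /k/ (voiceless velar stop), which sits before the trigger /l/ (voiced).
Changing only its voicing to voiced gives [g] — the voiced velar stop.
The same rule applies at the second boundary: /c/ → [ɟ] next to /d͡z/.

[ɢɪpɪgləɟɔɟd͡zʊ]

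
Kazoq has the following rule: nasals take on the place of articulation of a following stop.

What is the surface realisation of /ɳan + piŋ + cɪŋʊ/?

The rule targets /n/ (voiced alveolar nasal), which sits before the trigger /p/ (bilabial).
The voiced bilabial nasal is [m], so /n/ → [m].
The same rule applies at the second boundary: /ŋ/ → [ɲ] next to /c/.

[ɳampiɲcɪŋʊ]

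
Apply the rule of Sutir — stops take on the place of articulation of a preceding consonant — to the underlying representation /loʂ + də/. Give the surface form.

/d/ is a voiced alveolar stop. The preceding trigger /ʂ/ is retroflex, so /d/ must become retroflex as well.
The voiced retroflex stop is [ɖ], so /d/ → [ɖ].

[loʂɖə]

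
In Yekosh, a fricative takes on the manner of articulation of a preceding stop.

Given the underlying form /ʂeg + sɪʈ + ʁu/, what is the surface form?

/s/ is a voiceless alveolar fricative. The preceding trigger /g/ is a stop, so /s/ must become a stop as well.
A voiceless alveolar stop is [t], so the surface segment is [t].
At the second juncture, /ʁ/ likewise becomes [ɢ] adjacent to /ʈ/.

[ʂegtɪʈɢu]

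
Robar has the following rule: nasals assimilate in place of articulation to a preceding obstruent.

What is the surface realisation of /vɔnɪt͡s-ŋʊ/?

[vɔnɪt͡snʊ]

The rule targets /ŋ/ (voiced velar nasal), which sits after the trigger /t͡s/ (alveolar).
A voiced alveolar nasal is [n], so the surface segment is [n].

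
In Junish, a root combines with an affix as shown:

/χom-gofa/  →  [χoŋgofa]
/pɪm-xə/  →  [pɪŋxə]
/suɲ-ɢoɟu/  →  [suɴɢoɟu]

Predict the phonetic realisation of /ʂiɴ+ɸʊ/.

[ʂimɸʊ]

The data show regressive place assimilation: /m/ → [ŋ] before /g/; /m/ → [ŋ] before /x/; /ɲ/ → [ɴ] before /ɢ/. In each pair only place changes, matching the following consonant, while manner and voice stay constant.
The rule targets /ɴ/ (voiced uvular nasal), which sits before the trigger /ɸ/ (bilabial).
Changing only its place to bilabial gives [m] — the voiced bilabial nasal.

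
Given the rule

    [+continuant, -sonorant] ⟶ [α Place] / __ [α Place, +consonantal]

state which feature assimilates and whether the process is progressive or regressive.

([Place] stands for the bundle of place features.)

The shared variable α links the value of the place features (abbreviated [Place]) on the target to the same value on the neighbouring segment, so place is the feature that assimilates.
Since the environment is written after the underscore, the trigger follows the target; the direction is regressive.

regressive place assimilation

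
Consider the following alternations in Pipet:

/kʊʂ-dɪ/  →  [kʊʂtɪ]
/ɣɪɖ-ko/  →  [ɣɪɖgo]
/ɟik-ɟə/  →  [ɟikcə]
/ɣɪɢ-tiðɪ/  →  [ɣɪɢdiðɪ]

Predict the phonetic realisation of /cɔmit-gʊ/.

The data show progressive voicing assimilation: /d/ → [t] after /ʂ/; /k/ → [g] after /ɖ/; /ɟ/ → [c] after /k/; /t/ → [d] after /ɢ/. In each pair only voicing changes, matching the preceding consonant, while place and manner stay constant.
/g/ is a voiced velar stop. The preceding trigger /t/ is voiceless, so /g/ must become voiceless as well.
A voiceless velar stop is [k], so the surface segment is [k].

[cɔmitkʊ]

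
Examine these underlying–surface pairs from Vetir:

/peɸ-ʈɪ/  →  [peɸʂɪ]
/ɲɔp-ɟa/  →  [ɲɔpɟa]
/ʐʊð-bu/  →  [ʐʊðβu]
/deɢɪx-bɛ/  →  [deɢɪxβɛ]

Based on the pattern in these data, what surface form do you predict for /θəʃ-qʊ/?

[θəʃχʊ]

The data show progressive manner assimilation: /ʈ/ → [ʂ] after /ɸ/; /b/ → [β] after /ð/; /b/ → [β] after /x/. In each pair only manner changes, matching the preceding consonant, while place and voice stay constant.
No alternation appears in [ɲɔpɟa]: there the adjacent consonants already agree in manner (/ɟ/ and /p/ are both stops), so this form is consistent with the same rule.
/q/ is a voiceless uvular stop. The preceding trigger /ʃ/ is a fricative, so /q/ must become a fricative as well.
The voiceless uvular fricative is [χ], so /q/ → [χ].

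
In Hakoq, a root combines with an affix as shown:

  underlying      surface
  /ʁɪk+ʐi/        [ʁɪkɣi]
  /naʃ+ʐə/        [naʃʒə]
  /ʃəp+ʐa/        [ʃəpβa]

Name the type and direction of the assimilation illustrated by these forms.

progressive place assimilation

Comparing underlying and surface forms, /ʐ/ → [ɣ] is the alternation; the neighbouring /k/ is constant.
/ʐ/ is retroflex while /k/ is velar; the output [ɣ] is velar, matching the trigger — so the feature that spreads is place.
Manner and voice are unchanged, so the assimilation is partial, not total.
The other alternating forms pattern the same way: /ʐ/ → [ʒ] after /ʃ/ (retroflex → postalveolar, matching postalveolar); /ʐ/ → [β] after /p/ (retroflex → bilabial, matching bilabial) — only place changes, and always toward the preceding segment.
Since the segment that changes follows the conditioning segment, the assimilation is progressive.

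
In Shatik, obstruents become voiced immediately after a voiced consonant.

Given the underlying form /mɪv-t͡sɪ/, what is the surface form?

[mɪvd͡zɪ]

The rule targets /t͡s/ (voiceless alveolar affricate), which sits after the trigger /v/ (voiced).
The voiced alveolar affricate is [d͡z], so /t͡s/ → [d͡z].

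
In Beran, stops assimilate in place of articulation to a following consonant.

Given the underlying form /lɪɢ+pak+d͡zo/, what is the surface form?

The rule targets /ɢ/ (voiced uvular stop), which sits before the trigger /p/ (bilabial).
A voiced bilabial stop is [b], so the surface segment is [b].
At the second juncture, /k/ likewise becomes [t] adjacent to /d͡z/.

[lɪbpatd͡zo]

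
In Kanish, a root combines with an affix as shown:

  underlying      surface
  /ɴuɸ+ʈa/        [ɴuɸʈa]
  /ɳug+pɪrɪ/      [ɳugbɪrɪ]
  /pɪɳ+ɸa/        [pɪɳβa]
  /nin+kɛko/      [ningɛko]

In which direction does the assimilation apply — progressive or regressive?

progressive

Underlying /p/ is realised as [b] next to /g/; /g/ itself does not change.
/p/ is voiceless while /g/ is voiced; the output [b] is voiced, matching the trigger — so the feature that spreads is voicing.
The other alternating forms pattern the same way: /ɸ/ → [β] after /ɳ/ (voiceless → voiced, matching voiced); /k/ → [g] after /n/ (voiceless → voiced, matching voiced) — only voicing changes, and always toward the preceding segment.
Nothing changes in [ɴuɸʈa]: there the adjacent consonants already agree in voicing (/ʈ/ and /ɸ/ are both voiceless), so this form is consistent with the same rule.
Since the segment that changes follows the conditioning segment, the assimilation is progressive.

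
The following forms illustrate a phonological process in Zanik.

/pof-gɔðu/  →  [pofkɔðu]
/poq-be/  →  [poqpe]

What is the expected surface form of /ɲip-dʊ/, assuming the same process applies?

The data show progressive voicing assimilation: /g/ → [k] after /f/; /b/ → [p] after /q/. In each pair only voicing changes, matching the preceding consonant, while place and manner stay constant.
/d/ is a voiced alveolar stop. The preceding trigger /p/ is voiceless, so /d/ must become voiceless as well.
The voiceless alveolar stop is [t], so /d/ → [t].

[ɲiptʊ]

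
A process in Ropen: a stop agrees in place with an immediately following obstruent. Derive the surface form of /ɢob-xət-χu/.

/b/ is a voiced bilabial stop. The following trigger /x/ is velar, so /b/ must become velar as well.
A voiced velar stop is [g], so the surface segment is [g].
The same rule applies at the second boundary: /t/ → [q] next to /χ/.

[ɢogxəqχu]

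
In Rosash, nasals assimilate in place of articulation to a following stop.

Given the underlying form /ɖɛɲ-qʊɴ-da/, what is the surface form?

[ɖɛɴqʊnda]

/ɲ/ is a voiced palatal nasal. The following trigger /q/ is uvular, so /ɲ/ must become uvular as well.
Changing only its place to uvular gives [ɴ] — the voiced uvular nasal.
At the second juncture, /ɴ/ likewise becomes [n] adjacent to /d/.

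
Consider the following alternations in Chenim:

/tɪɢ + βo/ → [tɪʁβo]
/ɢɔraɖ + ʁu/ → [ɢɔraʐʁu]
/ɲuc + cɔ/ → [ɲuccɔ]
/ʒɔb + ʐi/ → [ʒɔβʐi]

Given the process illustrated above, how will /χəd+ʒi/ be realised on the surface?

[χəzʒi]

The data show regressive manner assimilation: /ɢ/ → [ʁ] before /β/; /ɖ/ → [ʐ] before /ʁ/; /b/ → [β] before /ʐ/. In each pair only manner changes, matching the following consonant, while place and voice stay constant.
No alternation appears in [ɲuccɔ]: there the adjacent consonants already agree in manner (/c/ and /c/ are both stops), so this form is consistent with the same rule.
The rule targets /d/ (voiced alveolar stop), which sits before the trigger /ʒ/ (fricative).
Changing only its manner to fricative gives [z] — the voiced alveolar fricative.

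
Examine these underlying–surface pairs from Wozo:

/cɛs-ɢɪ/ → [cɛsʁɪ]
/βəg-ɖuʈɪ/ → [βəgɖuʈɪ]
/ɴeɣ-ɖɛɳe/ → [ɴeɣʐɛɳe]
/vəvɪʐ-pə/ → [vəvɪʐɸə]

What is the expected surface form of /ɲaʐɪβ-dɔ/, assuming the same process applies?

The data show progressive manner assimilation: /ɢ/ → [ʁ] after /s/; /ɖ/ → [ʐ] after /ɣ/; /p/ → [ɸ] after /ʐ/. In each pair only manner changes, matching the preceding consonant, while place and voice stay constant.
Nothing changes in [βəgɖuʈɪ]: there the adjacent consonants already agree in manner (/ɖ/ and /g/ are both stops), so this form is consistent with the same rule.
The rule targets /d/ (voiced alveolar stop), which sits after the trigger /β/ (fricative).
A voiced alveolar fricative is [z], so the surface segment is [z].

[ɲaʐɪβzɔ]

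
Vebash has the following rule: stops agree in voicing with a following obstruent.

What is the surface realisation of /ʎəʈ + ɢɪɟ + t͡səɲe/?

[ʎəɖɢɪct͡səɲe]

/ʈ/ is a voiceless retroflex stop. The following trigger /ɢ/ is voiced, so /ʈ/ must become voiced as well.
A voiced retroflex stop is [ɖ], so the surface segment is [ɖ].
At the second juncture, /ɟ/ likewise becomes [c] adjacent to /t͡s/.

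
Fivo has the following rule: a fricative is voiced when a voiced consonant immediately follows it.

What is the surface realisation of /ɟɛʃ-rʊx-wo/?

The rule targets /ʃ/ (voiceless postalveolar fricative), which sits before the trigger /r/ (voiced).
The voiced postalveolar fricative is [ʒ], so /ʃ/ → [ʒ].
The same rule applies at the second boundary: /x/ → [ɣ] next to /w/.

[ɟɛʒrʊɣwo]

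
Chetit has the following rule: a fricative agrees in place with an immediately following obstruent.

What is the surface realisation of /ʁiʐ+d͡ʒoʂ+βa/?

The rule targets /ʐ/ (voiced retroflex fricative), which sits before the trigger /d͡ʒ/ (postalveolar).
A voiced postalveolar fricative is [ʒ], so the surface segment is [ʒ].
At the second juncture, /ʂ/ likewise becomes [ɸ] adjacent to /β/.

[ʁiʒd͡ʒoɸβa]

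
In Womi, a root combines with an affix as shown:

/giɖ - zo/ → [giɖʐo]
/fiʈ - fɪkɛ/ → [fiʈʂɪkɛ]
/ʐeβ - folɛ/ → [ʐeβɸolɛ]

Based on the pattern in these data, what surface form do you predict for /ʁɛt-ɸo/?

The data show progressive place assimilation: /z/ → [ʐ] after /ɖ/; /f/ → [ʂ] after /ʈ/; /f/ → [ɸ] after /β/. In each pair only place changes, matching the preceding consonant, while manner and voice stay constant.
The rule targets /ɸ/ (voiceless bilabial fricative), which sits after the trigger /t/ (alveolar).
The voiceless alveolar fricative is [s], so /ɸ/ → [s].

[ʁɛtso]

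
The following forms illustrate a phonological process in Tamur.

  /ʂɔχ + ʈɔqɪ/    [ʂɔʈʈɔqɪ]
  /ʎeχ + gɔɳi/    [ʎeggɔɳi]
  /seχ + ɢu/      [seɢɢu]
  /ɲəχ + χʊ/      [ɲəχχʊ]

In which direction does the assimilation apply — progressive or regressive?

regressive

The segment that alternates is /χ/, which surfaces as [ʈ] when adjacent to /ʈ/.
The output [ʈ] is identical to the trigger /ʈ/ — every feature (place, manner, voicing) has been copied — so this is total assimilation.
The other forms behave the same way: /χ/ → [g] before /g/; /χ/ → [ɢ] before /ɢ/ — in each case the output is a copy of the following consonant.
In [ɲəχχʊ] the two consonants at the boundary are already identical (/χ/ + /χ/), so the rule applies vacuously and nothing changes.
The trigger is the following segment, so the direction is regressive (anticipatory).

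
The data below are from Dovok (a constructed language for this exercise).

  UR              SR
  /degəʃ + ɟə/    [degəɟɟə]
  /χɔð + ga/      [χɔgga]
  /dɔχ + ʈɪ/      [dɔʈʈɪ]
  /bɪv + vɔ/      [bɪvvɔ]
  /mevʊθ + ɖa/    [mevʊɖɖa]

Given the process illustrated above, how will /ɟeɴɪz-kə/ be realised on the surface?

[ɟeɴɪkkə]

The data show regressive total assimilation (/ʃ/ → [ɟ] before /ɟ/; /ð/ → [g] before /g/; /χ/ → [ʈ] before /ʈ/; /θ/ → [ɖ] before /ɖ/): in every case the target segment becomes identical to its following neighbour, copying more than a single feature.
In [bɪvvɔ] the two consonants at the boundary are already identical (/v/ + /v/), so the rule applies vacuously and nothing changes.
/z/ is the segment targeted by the rule; it sits immediately before /k/, so it assimilates completely and surfaces as [k].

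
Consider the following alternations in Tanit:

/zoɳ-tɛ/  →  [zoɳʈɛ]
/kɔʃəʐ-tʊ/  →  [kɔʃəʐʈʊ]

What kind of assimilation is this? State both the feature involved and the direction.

Underlying /t/ is realised as [ʈ] next to /ɳ/; /ɳ/ itself does not change.
The change alveolar → retroflex matches the place of the preceding /ɳ/, identifying this as place assimilation.
Manner and voice are unchanged, so the assimilation is partial, not total.
The other alternating form patterns the same way: /t/ → [ʈ] after /ʐ/ (alveolar → retroflex, matching retroflex) — only place changes, and always toward the preceding segment.
The trigger is the preceding segment, so the direction is progressive (perseverative).

progressive place assimilation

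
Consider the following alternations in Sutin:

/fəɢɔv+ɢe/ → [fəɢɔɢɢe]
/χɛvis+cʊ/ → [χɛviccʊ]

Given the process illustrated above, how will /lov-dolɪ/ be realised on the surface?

The data show regressive total assimilation (/v/ → [ɢ] before /ɢ/; /s/ → [c] before /c/): in every case the target segment becomes identical to its following neighbour, copying more than a single feature.
/v/ is the segment targeted by the rule; it sits immediately before /d/, so it assimilates completely and surfaces as [d].

[loddolɪ]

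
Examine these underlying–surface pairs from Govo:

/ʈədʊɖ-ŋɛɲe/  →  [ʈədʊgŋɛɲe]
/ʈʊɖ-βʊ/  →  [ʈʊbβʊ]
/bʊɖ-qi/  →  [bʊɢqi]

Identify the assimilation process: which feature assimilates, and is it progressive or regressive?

Underlying /ɖ/ is realised as [g] next to /ŋ/; /ŋ/ itself does not change.
The change retroflex → velar matches the place of the following /ŋ/, identifying this as place assimilation.
Manner and voice are unchanged, so the assimilation is partial, not total.
The other alternating forms pattern the same way: /ɖ/ → [b] before /β/ (retroflex → bilabial, matching bilabial); /ɖ/ → [ɢ] before /q/ (retroflex → uvular, matching uvular) — only place changes, and always toward the following segment.
Since the segment that changes precedes the conditioning segment, the assimilation is regressive.

regressive place assimilation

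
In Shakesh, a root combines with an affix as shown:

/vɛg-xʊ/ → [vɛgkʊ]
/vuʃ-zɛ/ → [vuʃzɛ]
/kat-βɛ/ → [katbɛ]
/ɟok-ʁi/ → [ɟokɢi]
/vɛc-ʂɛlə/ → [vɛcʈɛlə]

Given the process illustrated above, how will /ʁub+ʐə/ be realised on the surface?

The data show progressive manner assimilation: /x/ → [k] after /g/; /β/ → [b] after /t/; /ʁ/ → [ɢ] after /k/; /ʂ/ → [ʈ] after /c/. In each pair only manner changes, matching the preceding consonant, while place and voice stay constant.
No alternation appears in [vuʃzɛ]: there the adjacent consonants already agree in manner (/z/ and /ʃ/ are both fricatives), so this form is consistent with the same rule.
/ʐ/ is a voiced retroflex fricative. The preceding trigger /b/ is a stop, so /ʐ/ must become a stop as well.
Changing only its manner to stop gives [ɖ] — the voiced retroflex stop.

[ʁubɖə]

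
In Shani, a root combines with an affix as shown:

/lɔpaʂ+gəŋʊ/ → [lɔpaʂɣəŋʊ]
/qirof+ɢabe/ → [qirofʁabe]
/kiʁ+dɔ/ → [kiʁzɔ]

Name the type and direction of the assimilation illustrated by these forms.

progressive manner assimilation

Underlying /g/ is realised as [ɣ] next to /ʂ/; /ʂ/ itself does not change.
The change stop → fricative matches the manner of the preceding /ʂ/, identifying this as manner assimilation.
Place and voice are unchanged, so the assimilation is partial, not total.
Checking the remaining alternations: /ɢ/ → [ʁ] after /f/ (stop → fricative, matching a fricative); /d/ → [z] after /ʁ/ (stop → fricative, matching a fricative) — only manner changes, and always toward the preceding segment.
The trigger is the preceding segment, so the direction is progressive (perseverative).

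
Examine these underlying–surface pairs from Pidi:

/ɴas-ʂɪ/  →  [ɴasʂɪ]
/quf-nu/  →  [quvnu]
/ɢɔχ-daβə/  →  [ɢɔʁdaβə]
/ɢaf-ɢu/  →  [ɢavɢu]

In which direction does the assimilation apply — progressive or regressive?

regressive

Comparing underlying and surface forms, /f/ → [v] is the alternation; the neighbouring /n/ is constant.
The change voiceless → voiced matches the voicing of the following /n/, identifying this as voicing assimilation.
Checking the remaining alternations: /χ/ → [ʁ] before /d/ (voiceless → voiced, matching voiced); /f/ → [v] before /ɢ/ (voiceless → voiced, matching voiced) — only voicing changes, and always toward the following segment.
Nothing changes in [ɴasʂɪ]: there the adjacent consonants already agree in voicing (/s/ and /ʂ/ are both voiceless), so this form is consistent with the same rule.
The trigger is the following segment, so the direction is regressive (anticipatory).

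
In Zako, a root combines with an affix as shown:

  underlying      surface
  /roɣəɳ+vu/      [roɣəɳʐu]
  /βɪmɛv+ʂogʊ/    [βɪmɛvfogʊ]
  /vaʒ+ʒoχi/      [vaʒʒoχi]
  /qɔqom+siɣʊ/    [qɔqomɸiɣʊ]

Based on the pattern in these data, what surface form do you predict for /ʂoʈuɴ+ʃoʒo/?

The data show progressive place assimilation: /v/ → [ʐ] after /ɳ/; /ʂ/ → [f] after /v/; /s/ → [ɸ] after /m/. In each pair only place changes, matching the preceding consonant, while manner and voice stay constant.
No alternation appears in [vaʒʒoχi]: there the adjacent consonants already agree in place (/ʒ/ and /ʒ/ are both postalveolar), so this form is consistent with the same rule.
/ʃ/ is a voiceless postalveolar fricative. The preceding trigger /ɴ/ is uvular, so /ʃ/ must become uvular as well.
The voiceless uvular fricative is [χ], so /ʃ/ → [χ].

[ʂoʈuɴχoʒo]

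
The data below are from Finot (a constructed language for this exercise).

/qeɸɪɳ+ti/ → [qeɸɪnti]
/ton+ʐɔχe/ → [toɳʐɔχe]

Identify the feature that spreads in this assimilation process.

Underlying /ɳ/ is realised as [n] next to /t/; /t/ itself does not change.
The change retroflex → alveolar matches the place of the following /t/, identifying this as place assimilation.
The same holds elsewhere in the data: /n/ → [ɳ] before /ʐ/ (alveolar → retroflex, matching retroflex) — only place changes, and always toward the following segment.

place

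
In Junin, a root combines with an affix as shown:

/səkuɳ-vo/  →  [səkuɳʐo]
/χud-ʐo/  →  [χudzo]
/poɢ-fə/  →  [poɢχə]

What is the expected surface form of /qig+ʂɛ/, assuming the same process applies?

The data show progressive place assimilation: /v/ → [ʐ] after /ɳ/; /ʐ/ → [z] after /d/; /f/ → [χ] after /ɢ/. In each pair only place changes, matching the preceding consonant, while manner and voice stay constant.
The rule targets /ʂ/ (voiceless retroflex fricative), which sits after the trigger /g/ (velar).
A voiceless velar fricative is [x], so the surface segment is [x].

[qigxɛ]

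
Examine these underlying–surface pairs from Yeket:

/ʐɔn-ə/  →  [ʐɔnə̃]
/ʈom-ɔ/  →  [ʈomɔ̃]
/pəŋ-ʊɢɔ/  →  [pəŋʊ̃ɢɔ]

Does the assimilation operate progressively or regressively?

The vowel /ə/ surfaces as nasalised [ə̃] next to the preceding nasal /n/ — it has acquired the [+nasal] feature of its neighbour.
Likewise in the remaining data: /ɔ/ → [ɔ̃] after /m/; /ʊ/ → [ʊ̃] after /ŋ/ — each time a vowel is nasalised next to a preceding nasal.
Because the conditioning nasal is to the left of the vowel that changes, the process is progressive (perseverative).

progressive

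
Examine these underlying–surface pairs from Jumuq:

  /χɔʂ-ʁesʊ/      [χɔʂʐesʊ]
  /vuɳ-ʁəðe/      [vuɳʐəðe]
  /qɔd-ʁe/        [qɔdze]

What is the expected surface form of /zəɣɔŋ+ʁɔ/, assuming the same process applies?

The data show progressive place assimilation: /ʁ/ → [ʐ] after /ʂ/; /ʁ/ → [ʐ] after /ɳ/; /ʁ/ → [z] after /d/. In each pair only place changes, matching the preceding consonant, while manner and voice stay constant.
/ʁ/ is a voiced uvular fricative. The preceding trigger /ŋ/ is velar, so /ʁ/ must become velar as well.
Changing only its place to velar gives [ɣ] — the voiced velar fricative.

[zəɣɔŋɣɔ]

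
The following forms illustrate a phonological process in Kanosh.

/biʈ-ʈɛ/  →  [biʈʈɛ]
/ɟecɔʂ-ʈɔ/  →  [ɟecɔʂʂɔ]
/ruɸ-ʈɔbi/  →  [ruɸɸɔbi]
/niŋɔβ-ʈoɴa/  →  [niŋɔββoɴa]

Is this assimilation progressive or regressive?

The segment that alternates is /ʈ/, which surfaces as [ʂ] when adjacent to /ʂ/.
The output [ʂ] is identical to the trigger /ʂ/ — every feature (place, manner, voicing) has been copied — so this is total assimilation.
The other forms behave the same way: /ʈ/ → [ɸ] after /ɸ/; /ʈ/ → [β] after /β/ — in each case the output is a copy of the preceding consonant.
In [biʈʈɛ] the two consonants at the boundary are already identical (/ʈ/ + /ʈ/), so the rule applies vacuously and nothing changes.
The trigger is the preceding segment, so the direction is progressive (perseverative).

progressive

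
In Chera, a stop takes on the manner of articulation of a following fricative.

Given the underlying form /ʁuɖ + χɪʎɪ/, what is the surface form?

The rule targets /ɖ/ (voiced retroflex stop), which sits before the trigger /χ/ (fricative).
A voiced retroflex fricative is [ʐ], so the surface segment is [ʐ].

[ʁuʐχɪʎɪ]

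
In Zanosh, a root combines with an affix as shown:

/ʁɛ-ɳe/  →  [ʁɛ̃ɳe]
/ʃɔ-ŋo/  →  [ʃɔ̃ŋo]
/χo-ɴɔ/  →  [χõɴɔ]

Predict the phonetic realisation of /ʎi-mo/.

The data show regressive nasality assimilation (vowel nasalisation): /ɛ/ → [ɛ̃] before /ɳ/; /ɔ/ → [ɔ̃] before /ŋ/; /o/ → [õ] before /ɴ/ — a vowel is nasalised by an immediately following nasal consonant.
The vowel /i/ is adjacent to the following nasal /m/, so it acquires [+nasal] and surfaces as [ĩ].

[ʎĩmo]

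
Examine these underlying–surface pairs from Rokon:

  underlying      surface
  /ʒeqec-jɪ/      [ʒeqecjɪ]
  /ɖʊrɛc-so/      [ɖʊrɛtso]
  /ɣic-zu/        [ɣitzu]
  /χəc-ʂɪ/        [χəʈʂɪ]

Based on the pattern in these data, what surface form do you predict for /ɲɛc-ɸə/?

[ɲɛpɸə]

The data show regressive place assimilation: /c/ → [t] before /s/; /c/ → [t] before /z/; /c/ → [ʈ] before /ʂ/. In each pair only place changes, matching the following consonant, while manner and voice stay constant.
Nothing changes in [ʒeqecjɪ]: there the adjacent consonants already agree in place (/c/ and /j/ are both palatal), so this form is consistent with the same rule.
/c/ is a voiceless palatal stop. The following trigger /ɸ/ is bilabial, so /c/ must become bilabial as well.
The voiceless bilabial stop is [p], so /c/ → [p].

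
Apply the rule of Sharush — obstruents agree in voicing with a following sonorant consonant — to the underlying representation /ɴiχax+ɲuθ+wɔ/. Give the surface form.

The rule targets /x/ (voiceless velar fricative), which sits before the trigger /ɲ/ (voiced).
A voiced velar fricative is [ɣ], so the surface segment is [ɣ].
At the second juncture, /θ/ likewise becomes [ð] adjacent to /w/.

[ɴiχaɣɲuðwɔ]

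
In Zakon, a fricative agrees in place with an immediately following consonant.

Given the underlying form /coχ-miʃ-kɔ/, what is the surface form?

[coɸmixkɔ]

/χ/ is a voiceless uvular fricative. The following trigger /m/ is bilabial, so /χ/ must become bilabial as well.
A voiceless bilabial fricative is [ɸ], so the surface segment is [ɸ].
At the second juncture, /ʃ/ likewise becomes [x] adjacent to /k/.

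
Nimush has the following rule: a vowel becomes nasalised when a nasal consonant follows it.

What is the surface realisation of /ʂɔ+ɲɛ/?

The vowel /ɔ/ is adjacent to the following nasal /ɲ/, so it acquires [+nasal] and surfaces as [ɔ̃].

[ʂɔ̃ɲɛ]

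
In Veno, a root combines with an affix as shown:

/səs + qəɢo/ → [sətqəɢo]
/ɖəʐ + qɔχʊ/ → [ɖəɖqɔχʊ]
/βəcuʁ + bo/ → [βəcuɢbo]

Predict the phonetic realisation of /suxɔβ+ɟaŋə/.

[suxɔbɟaŋə]

The data show regressive manner assimilation: /s/ → [t] before /q/; /ʐ/ → [ɖ] before /q/; /ʁ/ → [ɢ] before /b/. In each pair only manner changes, matching the following consonant, while place and voice stay constant.
The rule targets /β/ (voiced bilabial fricative), which sits before the trigger /ɟ/ (stop).
The voiced bilabial stop is [b], so /β/ → [b].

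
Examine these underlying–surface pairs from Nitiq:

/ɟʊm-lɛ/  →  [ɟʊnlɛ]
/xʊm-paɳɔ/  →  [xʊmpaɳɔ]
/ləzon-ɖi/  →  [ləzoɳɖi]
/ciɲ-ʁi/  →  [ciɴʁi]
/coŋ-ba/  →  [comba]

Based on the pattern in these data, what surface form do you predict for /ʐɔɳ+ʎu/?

The data show regressive place assimilation: /m/ → [n] before /l/; /n/ → [ɳ] before /ɖ/; /ɲ/ → [ɴ] before /ʁ/; /ŋ/ → [m] before /b/. In each pair only place changes, matching the following consonant, while manner and voice stay constant.
Nothing changes in [xʊmpaɳɔ]: there the adjacent consonants already agree in place (/m/ and /p/ are both bilabial), so this form is consistent with the same rule.
The rule targets /ɳ/ (voiced retroflex nasal), which sits before the trigger /ʎ/ (palatal).
The voiced palatal nasal is [ɲ], so /ɳ/ → [ɲ].

[ʐɔɲʎu]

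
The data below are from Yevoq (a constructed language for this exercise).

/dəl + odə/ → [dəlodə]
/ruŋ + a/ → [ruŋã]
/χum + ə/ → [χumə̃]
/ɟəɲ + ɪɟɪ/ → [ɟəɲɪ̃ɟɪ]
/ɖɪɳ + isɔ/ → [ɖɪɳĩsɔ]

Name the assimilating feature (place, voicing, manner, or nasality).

The vowel /a/ surfaces as nasalised [ã] next to the preceding nasal /ŋ/ — it has acquired the [+nasal] feature of its neighbour.
The other forms show the same pattern: /ə/ → [ə̃] after /m/; /ɪ/ → [ɪ̃] after /ɲ/; /i/ → [ĩ] after /ɳ/ — each time a vowel is nasalised next to a preceding nasal.
No change occurs in [dəlodə] because the vowel at the boundary is adjacent to an oral consonant, not a nasal (/o/ next to /l/).

nasality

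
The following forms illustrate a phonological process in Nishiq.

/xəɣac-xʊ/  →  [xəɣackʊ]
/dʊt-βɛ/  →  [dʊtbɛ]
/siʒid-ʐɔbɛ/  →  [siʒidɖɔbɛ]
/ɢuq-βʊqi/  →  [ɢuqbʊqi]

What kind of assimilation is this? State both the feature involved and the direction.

Comparing underlying and surface forms, /x/ → [k] is the alternation; the neighbouring /c/ is constant.
/x/ is a fricative while /c/ is a stop; the output [k] is a stop, matching the trigger — so the feature that spreads is manner.
Place and voice are unchanged, so the assimilation is partial, not total.
The same holds elsewhere in the data: /β/ → [b] after /t/ (fricative → stop, matching a stop); /ʐ/ → [ɖ] after /d/ (fricative → stop, matching a stop); /β/ → [b] after /q/ (fricative → stop, matching a stop) — only manner changes, and always toward the preceding segment.
Since the segment that changes follows the conditioning segment, the assimilation is progressive.

progressive manner assimilation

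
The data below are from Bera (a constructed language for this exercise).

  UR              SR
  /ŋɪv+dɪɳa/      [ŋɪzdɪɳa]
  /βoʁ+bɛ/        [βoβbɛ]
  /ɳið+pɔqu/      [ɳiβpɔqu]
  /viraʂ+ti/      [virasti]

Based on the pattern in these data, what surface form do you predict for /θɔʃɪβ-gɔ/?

The data show regressive place assimilation: /v/ → [z] before /d/; /ʁ/ → [β] before /b/; /ð/ → [β] before /p/; /ʂ/ → [s] before /t/. In each pair only place changes, matching the following consonant, while manner and voice stay constant.
/β/ is a voiced bilabial fricative. The following trigger /g/ is velar, so /β/ must become velar as well.
A voiced velar fricative is [ɣ], so the surface segment is [ɣ].

[θɔʃɪɣgɔ]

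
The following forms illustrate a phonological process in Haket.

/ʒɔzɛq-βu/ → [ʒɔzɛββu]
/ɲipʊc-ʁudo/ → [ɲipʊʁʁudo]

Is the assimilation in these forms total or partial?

total assimilation

The segment that alternates is /q/, which surfaces as [β] when adjacent to /β/.
The output [β] is identical to the trigger /β/ — every feature (place, manner, voicing) has been copied — so this is total assimilation.
The remaining alternation confirms this: /c/ → [ʁ] before /ʁ/ — in each case the output is a copy of the following consonant.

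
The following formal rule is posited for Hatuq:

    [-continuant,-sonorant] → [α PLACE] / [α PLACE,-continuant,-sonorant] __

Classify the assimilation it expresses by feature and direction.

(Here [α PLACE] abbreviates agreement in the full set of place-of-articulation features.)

The rule copies the place features (abbreviated [PLACE]) from the environment onto the target, so the assimilating feature is place.
Since the environment is written before the underscore, the trigger precedes the target; the direction is progressive.

progressive place assimilation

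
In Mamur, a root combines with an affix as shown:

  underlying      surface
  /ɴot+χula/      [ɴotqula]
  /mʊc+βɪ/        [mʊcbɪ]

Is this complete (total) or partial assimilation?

Comparing underlying and surface forms, /χ/ → [q] is the alternation; the neighbouring /t/ is constant.
The change fricative → stop matches the manner of the preceding /t/, identifying this as manner assimilation.
Place and voice are unchanged, so the assimilation is partial, not total.
The same holds elsewhere in the data: /β/ → [b] after /c/ (fricative → stop, matching a stop) — only manner changes, and always toward the preceding segment.

partial assimilation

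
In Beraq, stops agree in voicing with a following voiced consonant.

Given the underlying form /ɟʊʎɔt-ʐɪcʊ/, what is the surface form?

[ɟʊʎɔdʐɪcʊ]

/t/ is a voiceless alveolar stop. The following trigger /ʐ/ is voiced, so /t/ must become voiced as well.
The voiced alveolar stop is [d], so /t/ → [d].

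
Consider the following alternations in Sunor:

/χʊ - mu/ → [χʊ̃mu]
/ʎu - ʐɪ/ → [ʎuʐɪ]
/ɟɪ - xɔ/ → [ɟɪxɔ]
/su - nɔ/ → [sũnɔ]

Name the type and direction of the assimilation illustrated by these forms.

regressive nasality assimilation (vowel nasalisation)

The vowel /ʊ/ surfaces as nasalised [ʊ̃] next to the following nasal /m/ — it has acquired the [+nasal] feature of its neighbour.
The other form shows the same pattern: /u/ → [ũ] before /n/ — each time a vowel is nasalised next to a following nasal.
No change occurs in [ʎuʐɪ], [ɟɪxɔ] because the vowel at the boundary is adjacent to an oral consonant, not a nasal (/u/ next to /ʐ/; /ɪ/ next to /x/).
Because the conditioning nasal is to the right of the vowel that changes, the process is regressive (anticipatory).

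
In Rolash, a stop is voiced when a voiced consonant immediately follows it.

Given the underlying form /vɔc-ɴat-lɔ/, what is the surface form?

/c/ is a voiceless palatal stop. The following trigger /ɴ/ is voiced, so /c/ must become voiced as well.
A voiced palatal stop is [ɟ], so the surface segment is [ɟ].
At the second juncture, /t/ likewise becomes [d] adjacent to /l/.

[vɔɟɴadlɔ]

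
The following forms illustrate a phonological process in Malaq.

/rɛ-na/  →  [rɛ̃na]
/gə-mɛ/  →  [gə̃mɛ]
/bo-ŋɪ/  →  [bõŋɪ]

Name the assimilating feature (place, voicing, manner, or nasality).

nasality

The vowel /ɛ/ surfaces as nasalised [ɛ̃] next to the following nasal /n/ — it has acquired the [+nasal] feature of its neighbour.
The other forms show the same pattern: /ə/ → [ə̃] before /m/; /o/ → [õ] before /ŋ/ — each time a vowel is nasalised next to a following nasal.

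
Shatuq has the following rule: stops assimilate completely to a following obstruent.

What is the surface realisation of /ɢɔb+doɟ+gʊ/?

[ɢɔddoggʊ]

/b/ is the segment targeted by the rule; it sits immediately before /d/, so it assimilates completely and surfaces as [d].
At the second juncture, /ɟ/ likewise becomes [g] adjacent to /g/.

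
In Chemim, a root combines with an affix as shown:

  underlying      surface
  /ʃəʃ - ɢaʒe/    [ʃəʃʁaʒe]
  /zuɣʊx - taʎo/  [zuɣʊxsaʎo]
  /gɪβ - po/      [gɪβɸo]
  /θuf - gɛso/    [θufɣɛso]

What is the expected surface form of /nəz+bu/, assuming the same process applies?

The data show progressive manner assimilation: /ɢ/ → [ʁ] after /ʃ/; /t/ → [s] after /x/; /p/ → [ɸ] after /β/; /g/ → [ɣ] after /f/. In each pair only manner changes, matching the preceding consonant, while place and voice stay constant.
The rule targets /b/ (voiced bilabial stop), which sits after the trigger /z/ (fricative).
Changing only its manner to fricative gives [β] — the voiced bilabial fricative.

[nəzβu]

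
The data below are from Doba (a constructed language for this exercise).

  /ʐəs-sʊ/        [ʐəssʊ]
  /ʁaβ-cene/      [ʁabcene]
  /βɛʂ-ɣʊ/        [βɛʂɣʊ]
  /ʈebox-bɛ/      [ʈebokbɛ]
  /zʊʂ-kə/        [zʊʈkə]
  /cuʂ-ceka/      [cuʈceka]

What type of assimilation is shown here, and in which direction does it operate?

regressive manner assimilation

Underlying /β/ is realised as [b] next to /c/; /c/ itself does not change.
The change fricative → stop matches the manner of the following /c/, identifying this as manner assimilation.
Place and voice are unchanged, so the assimilation is partial, not total.
Checking the remaining alternations: /x/ → [k] before /b/ (fricative → stop, matching a stop); /ʂ/ → [ʈ] before /k/ (fricative → stop, matching a stop); /ʂ/ → [ʈ] before /c/ (fricative → stop, matching a stop) — only manner changes, and always toward the following segment.
No alternation appears in [ʐəssʊ], [βɛʂɣʊ]: there the adjacent consonants already agree in manner (/s/ and /s/ are both fricatives; /ʂ/ and /ɣ/ are both fricatives), so these forms are consistent with the same rule.
Since the segment that changes precedes the conditioning segment, the assimilation is regressive.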